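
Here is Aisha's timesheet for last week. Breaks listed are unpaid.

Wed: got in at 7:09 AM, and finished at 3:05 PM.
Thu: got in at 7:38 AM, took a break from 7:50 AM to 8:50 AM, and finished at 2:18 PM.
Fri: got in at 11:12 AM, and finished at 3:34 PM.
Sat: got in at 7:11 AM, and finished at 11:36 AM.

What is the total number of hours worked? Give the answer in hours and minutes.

Wed: 7:09 AM–3:05 PM = 7 h 56 min
Thu: 7:38 AM–2:18 PM = 6 h 40 min; less 60 min break → 5 h 40 min
Fri: 11:12 AM–3:34 PM = 4 h 22 min
Sat: 7:11 AM–11:36 AM = 4 h 25 min
Total: 7 h 56 min + 5 h 40 min + 4 h 22 min + 4 h 25 min = 22 h 23 min.

22 h 23 min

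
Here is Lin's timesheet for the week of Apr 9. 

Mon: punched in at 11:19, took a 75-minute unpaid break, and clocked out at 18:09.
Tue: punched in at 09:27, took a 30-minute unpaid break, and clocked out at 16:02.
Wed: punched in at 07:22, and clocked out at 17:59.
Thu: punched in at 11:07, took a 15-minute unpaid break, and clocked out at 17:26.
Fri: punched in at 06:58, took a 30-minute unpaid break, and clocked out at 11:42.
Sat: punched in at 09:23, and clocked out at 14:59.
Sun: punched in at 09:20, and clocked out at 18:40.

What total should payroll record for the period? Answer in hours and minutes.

Mon: 11:19–18:09 = 6 h 50 min; less 75 min break → 5 h 35 min
Tue: 09:27–16:02 = 6 h 35 min; less 30 min break → 6 h 5 min
Wed: 07:22–17:59 = 10 h 37 min
Thu: 11:07–17:26 = 6 h 19 min; less 15 min break → 6 h 4 min
Fri: 06:58–11:42 = 4 h 44 min; less 30 min break → 4 h 14 min
Sat: 09:23–14:59 = 5 h 36 min
Sun: 09:20–18:40 = 9 h 20 min
Total: 5 h 35 min + 6 h 5 min + 10 h 37 min + 6 h 4 min + 4 h 14 min + 5 h 36 min + 9 h 20 min = 47 h 31 min.

47 h 31 min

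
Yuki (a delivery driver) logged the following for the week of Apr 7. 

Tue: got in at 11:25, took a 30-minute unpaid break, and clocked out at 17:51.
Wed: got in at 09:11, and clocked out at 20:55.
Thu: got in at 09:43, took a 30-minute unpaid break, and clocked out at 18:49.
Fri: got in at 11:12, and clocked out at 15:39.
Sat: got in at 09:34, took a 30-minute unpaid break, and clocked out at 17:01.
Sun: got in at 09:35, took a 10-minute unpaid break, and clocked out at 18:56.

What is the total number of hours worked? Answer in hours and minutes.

46 h 51 min

Tue: 11:25–17:51 = 6 h 26 min; less 30 min break → 5 h 56 min
Wed: 09:11–20:55 = 11 h 44 min
Thu: 09:43–18:49 = 9 h 6 min; less 30 min break → 8 h 36 min
Fri: 11:12–15:39 = 4 h 27 min
Sat: 09:34–17:01 = 7 h 27 min; less 30 min break → 6 h 57 min
Sun: 09:35–18:56 = 9 h 21 min; less 10 min break → 9 h 11 min
Total: 5 h 56 min + 11 h 44 min + 8 h 36 min + 4 h 27 min + 6 h 57 min + 9 h 11 min = 46 h 51 min.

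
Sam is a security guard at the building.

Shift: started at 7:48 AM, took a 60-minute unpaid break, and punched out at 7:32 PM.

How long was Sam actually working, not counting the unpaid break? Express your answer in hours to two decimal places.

Shift: 7:48 AM–7:32 PM = 11 h 44 min; less 60 min break → 10 h 44 min

10.73 hours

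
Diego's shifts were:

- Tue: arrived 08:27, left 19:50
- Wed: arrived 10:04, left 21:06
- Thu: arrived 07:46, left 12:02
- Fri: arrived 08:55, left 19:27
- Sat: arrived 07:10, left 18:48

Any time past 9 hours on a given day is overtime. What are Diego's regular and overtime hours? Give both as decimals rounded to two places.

Regular 40.27 hours, overtime 8.58 hours

Tue: 08:27–19:50 = 11 h 23 min
Wed: 10:04–21:06 = 11 h 2 min
Thu: 07:46–12:02 = 4 h 16 min
Fri: 08:55–19:27 = 10 h 32 min
Sat: 07:10–18:48 = 11 h 38 min
Tue reg 9 h 0 min / OT 2 h 23 min; Wed reg 9 h 0 min / OT 2 h 2 min; Thu reg 4 h 16 min / OT 0 h 0 min; Fri reg 9 h 0 min / OT 1 h 32 min; Sat reg 9 h 0 min / OT 2 h 38 min.
Totals: regular 40 h 16 min, overtime 8 h 35 min.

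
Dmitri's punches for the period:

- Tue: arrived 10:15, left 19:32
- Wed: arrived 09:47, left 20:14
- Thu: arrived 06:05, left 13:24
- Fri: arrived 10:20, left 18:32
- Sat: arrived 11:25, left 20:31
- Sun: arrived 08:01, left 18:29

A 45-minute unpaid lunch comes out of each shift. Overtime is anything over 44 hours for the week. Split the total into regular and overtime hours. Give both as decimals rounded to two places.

Tue: 10:15–19:32 = 9 h 17 min; less 45 min break → 8 h 32 min
Wed: 09:47–20:14 = 10 h 27 min; less 45 min break → 9 h 42 min
Thu: 06:05–13:24 = 7 h 19 min; less 45 min break → 6 h 34 min
Fri: 10:20–18:32 = 8 h 12 min; less 45 min break → 7 h 27 min
Sat: 11:25–20:31 = 9 h 6 min; less 45 min break → 8 h 21 min
Sun: 08:01–18:29 = 10 h 28 min; less 45 min break → 9 h 43 min
Total worked: 50 h 19 min = 50.32 h.
Threshold 44 h → overtime 6 h 19 min, regular 44 h 0 min.

Regular 44.00 hours, overtime 6.32 hours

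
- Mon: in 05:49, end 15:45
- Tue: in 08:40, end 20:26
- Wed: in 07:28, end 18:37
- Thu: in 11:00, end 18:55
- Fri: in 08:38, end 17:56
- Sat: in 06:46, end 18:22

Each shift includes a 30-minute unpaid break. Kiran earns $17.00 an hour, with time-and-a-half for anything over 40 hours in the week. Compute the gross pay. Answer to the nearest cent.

$1156.00

Mon: 05:49–15:45 = 9 h 56 min; less 30 min break → 9 h 26 min
Tue: 08:40–20:26 = 11 h 46 min; less 30 min break → 11 h 16 min
Wed: 07:28–18:37 = 11 h 9 min; less 30 min break → 10 h 39 min
Thu: 11:00–18:55 = 7 h 55 min; less 30 min break → 7 h 25 min
Fri: 08:38–17:56 = 9 h 18 min; less 30 min break → 8 h 48 min
Sat: 06:46–18:22 = 11 h 36 min; less 30 min break → 11 h 6 min
Total worked: 58 h 40 min = 3520 min.
Regular 40 h 0 min = 2400 min at $17.00/h; overtime 18 h 40 min = 1120 min at $25.50/h.
Pay = (2400 × $17.00 + 1120 × $25.50) ÷ 60 = $1156.00.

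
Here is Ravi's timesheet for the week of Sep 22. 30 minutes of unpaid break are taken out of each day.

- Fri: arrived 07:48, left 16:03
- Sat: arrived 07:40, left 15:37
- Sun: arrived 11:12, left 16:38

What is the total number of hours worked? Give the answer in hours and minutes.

20 h 8 min

Fri: 07:48–16:03 = 8 h 15 min; less 30 min break → 7 h 45 min
Sat: 07:40–15:37 = 7 h 57 min; less 30 min break → 7 h 27 min
Sun: 11:12–16:38 = 5 h 26 min; less 30 min break → 4 h 56 min
Total: 7 h 45 min + 7 h 27 min + 4 h 56 min = 20 h 8 min.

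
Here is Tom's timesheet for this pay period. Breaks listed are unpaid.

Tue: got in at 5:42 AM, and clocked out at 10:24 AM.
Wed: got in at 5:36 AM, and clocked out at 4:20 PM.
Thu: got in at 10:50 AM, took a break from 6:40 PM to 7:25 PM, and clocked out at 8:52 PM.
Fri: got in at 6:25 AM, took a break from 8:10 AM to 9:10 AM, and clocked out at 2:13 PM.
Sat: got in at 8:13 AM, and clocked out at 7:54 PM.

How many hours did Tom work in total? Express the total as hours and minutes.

Tue: 5:42 AM–10:24 AM = 4 h 42 min
Wed: 5:36 AM–4:20 PM = 10 h 44 min
Thu: 10:50 AM–8:52 PM = 10 h 2 min; less 45 min break → 9 h 17 min
Fri: 6:25 AM–2:13 PM = 7 h 48 min; less 60 min break → 6 h 48 min
Sat: 8:13 AM–7:54 PM = 11 h 41 min
Total: 4 h 42 min + 10 h 44 min + 9 h 17 min + 6 h 48 min + 11 h 41 min = 43 h 12 min.

43 h 12 min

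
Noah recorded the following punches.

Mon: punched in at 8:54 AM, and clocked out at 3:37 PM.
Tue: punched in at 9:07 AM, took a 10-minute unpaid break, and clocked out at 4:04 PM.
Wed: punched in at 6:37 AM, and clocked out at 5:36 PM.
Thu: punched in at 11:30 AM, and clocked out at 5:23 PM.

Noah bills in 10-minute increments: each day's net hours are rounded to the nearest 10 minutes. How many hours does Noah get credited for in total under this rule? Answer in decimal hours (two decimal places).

30.33 hours

Mon: 8:54 AM–3:37 PM = 6 h 43 min → rounds to 6 h 40 min
Tue: 9:07 AM–4:04 PM = 6 h 57 min − 10 min = 6 h 47 min → rounds to 6 h 50 min
Wed: 6:37 AM–5:36 PM = 10 h 59 min → rounds to 11 h 0 min
Thu: 11:30 AM–5:23 PM = 5 h 53 min → rounds to 5 h 50 min
Total credited: 30 h 20 min.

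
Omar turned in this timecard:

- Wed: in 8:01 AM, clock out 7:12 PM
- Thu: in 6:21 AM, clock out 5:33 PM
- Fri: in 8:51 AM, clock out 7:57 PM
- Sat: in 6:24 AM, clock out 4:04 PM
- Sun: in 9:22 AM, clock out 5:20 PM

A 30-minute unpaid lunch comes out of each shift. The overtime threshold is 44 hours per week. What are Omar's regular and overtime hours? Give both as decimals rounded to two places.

Regular 44.00 hours, overtime 4.62 hours

Wed: 8:01 AM–7:12 PM = 11 h 11 min; less 30 min break → 10 h 41 min
Thu: 6:21 AM–5:33 PM = 11 h 12 min; less 30 min break → 10 h 42 min
Fri: 8:51 AM–7:57 PM = 11 h 6 min; less 30 min break → 10 h 36 min
Sat: 6:24 AM–4:04 PM = 9 h 40 min; less 30 min break → 9 h 10 min
Sun: 9:22 AM–5:20 PM = 7 h 58 min; less 30 min break → 7 h 28 min
Total worked: 48 h 37 min = 48.62 h.
Threshold 44 h → overtime 4 h 37 min, regular 44 h 0 min.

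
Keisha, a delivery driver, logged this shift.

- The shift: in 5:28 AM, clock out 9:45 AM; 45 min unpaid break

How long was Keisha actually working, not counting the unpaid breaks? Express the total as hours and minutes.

The shift: 5:28 AM–9:45 AM = 4 h 17 min; less 45 min break → 3 h 32 min

3 h 32 min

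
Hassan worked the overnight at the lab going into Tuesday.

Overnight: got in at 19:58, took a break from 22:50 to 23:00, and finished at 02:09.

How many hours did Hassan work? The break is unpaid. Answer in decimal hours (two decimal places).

Overnight: 19:58 → midnight = 4 h 2 min; midnight → 02:09 = 2 h 9 min; span 6 h 11 min; less 10 min break → 6 h 1 min

6.02 hours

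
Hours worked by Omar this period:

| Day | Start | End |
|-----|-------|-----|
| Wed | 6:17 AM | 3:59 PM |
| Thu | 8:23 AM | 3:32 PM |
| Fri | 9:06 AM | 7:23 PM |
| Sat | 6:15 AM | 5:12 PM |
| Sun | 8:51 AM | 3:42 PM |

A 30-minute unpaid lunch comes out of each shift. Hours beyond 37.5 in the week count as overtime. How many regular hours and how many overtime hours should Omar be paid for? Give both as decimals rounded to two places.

Wed: 6:17 AM–3:59 PM = 9 h 42 min; less 30 min break → 9 h 12 min
Thu: 8:23 AM–3:32 PM = 7 h 9 min; less 30 min break → 6 h 39 min
Fri: 9:06 AM–7:23 PM = 10 h 17 min; less 30 min break → 9 h 47 min
Sat: 6:15 AM–5:12 PM = 10 h 57 min; less 30 min break → 10 h 27 min
Sun: 8:51 AM–3:42 PM = 6 h 51 min; less 30 min break → 6 h 21 min
Total worked: 42 h 26 min = 42.43 h.
Threshold 37.5 h → overtime 4 h 56 min, regular 37 h 30 min.

Regular 37.50 hours, overtime 4.93 hours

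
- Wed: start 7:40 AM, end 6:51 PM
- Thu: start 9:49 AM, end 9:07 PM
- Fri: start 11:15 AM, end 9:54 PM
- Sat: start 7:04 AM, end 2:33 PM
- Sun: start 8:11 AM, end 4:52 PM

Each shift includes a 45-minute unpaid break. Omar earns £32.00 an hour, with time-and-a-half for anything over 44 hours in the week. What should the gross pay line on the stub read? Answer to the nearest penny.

£1482.40

Wed: 7:40 AM–6:51 PM = 11 h 11 min; less 45 min break → 10 h 26 min
Thu: 9:49 AM–9:07 PM = 11 h 18 min; less 45 min break → 10 h 33 min
Fri: 11:15 AM–9:54 PM = 10 h 39 min; less 45 min break → 9 h 54 min
Sat: 7:04 AM–2:33 PM = 7 h 29 min; less 45 min break → 6 h 44 min
Sun: 8:11 AM–4:52 PM = 8 h 41 min; less 45 min break → 7 h 56 min
Total worked: 45 h 33 min = 2733 min.
Regular 44 h 0 min = 2640 min at £32.00/h; overtime 1 h 33 min = 93 min at £48.00/h.
Pay = (2640 × £32.00 + 93 × £48.00) ÷ 60 = £1482.40.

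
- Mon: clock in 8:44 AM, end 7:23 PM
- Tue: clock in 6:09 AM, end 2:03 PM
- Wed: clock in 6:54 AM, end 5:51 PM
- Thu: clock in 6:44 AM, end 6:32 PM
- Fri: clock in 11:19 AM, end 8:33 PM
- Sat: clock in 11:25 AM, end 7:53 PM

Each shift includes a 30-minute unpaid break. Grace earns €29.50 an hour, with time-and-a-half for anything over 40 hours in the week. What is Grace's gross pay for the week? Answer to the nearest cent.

€1888.00

Mon: 8:44 AM–7:23 PM = 10 h 39 min; less 30 min break → 10 h 9 min
Tue: 6:09 AM–2:03 PM = 7 h 54 min; less 30 min break → 7 h 24 min
Wed: 6:54 AM–5:51 PM = 10 h 57 min; less 30 min break → 10 h 27 min
Thu: 6:44 AM–6:32 PM = 11 h 48 min; less 30 min break → 11 h 18 min
Fri: 11:19 AM–8:33 PM = 9 h 14 min; less 30 min break → 8 h 44 min
Sat: 11:25 AM–7:53 PM = 8 h 28 min; less 30 min break → 7 h 58 min
Total worked: 56 h 0 min = 3360 min.
Regular 40 h 0 min = 2400 min at €29.50/h; overtime 16 h 0 min = 960 min at €44.25/h.
Pay = (2400 × €29.50 + 960 × €44.25) ÷ 60 = €1888.00.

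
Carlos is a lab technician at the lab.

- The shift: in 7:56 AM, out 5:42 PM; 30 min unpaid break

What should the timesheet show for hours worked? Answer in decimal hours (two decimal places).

The shift: 7:56 AM–5:42 PM = 9 h 46 min; less 30 min break → 9 h 16 min

9.27 hours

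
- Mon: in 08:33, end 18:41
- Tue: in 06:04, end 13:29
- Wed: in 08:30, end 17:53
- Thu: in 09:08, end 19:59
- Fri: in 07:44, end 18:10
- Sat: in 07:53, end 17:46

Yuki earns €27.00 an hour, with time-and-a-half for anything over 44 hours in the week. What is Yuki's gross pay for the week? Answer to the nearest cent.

Mon: 08:33–18:41 = 10 h 8 min
Tue: 06:04–13:29 = 7 h 25 min
Wed: 08:30–17:53 = 9 h 23 min
Thu: 09:08–19:59 = 10 h 51 min
Fri: 07:44–18:10 = 10 h 26 min
Sat: 07:53–17:46 = 9 h 53 min
Total worked: 58 h 6 min = 3486 min.
Regular 44 h 0 min = 2640 min at €27.00/h; overtime 14 h 6 min = 846 min at €40.50/h.
Pay = (2640 × €27.00 + 846 × €40.50) ÷ 60 = €1759.05.

€1759.05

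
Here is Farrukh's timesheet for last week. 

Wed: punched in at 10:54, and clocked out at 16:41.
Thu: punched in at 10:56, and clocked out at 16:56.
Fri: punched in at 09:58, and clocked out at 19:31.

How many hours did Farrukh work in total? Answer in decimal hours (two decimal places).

Wed: 10:54–16:41 = 5 h 47 min
Thu: 10:56–16:56 = 6 h 0 min
Fri: 09:58–19:31 = 9 h 33 min
Total: 5 h 47 min + 6 h 0 min + 9 h 33 min = 21 h 20 min.

21.33 hours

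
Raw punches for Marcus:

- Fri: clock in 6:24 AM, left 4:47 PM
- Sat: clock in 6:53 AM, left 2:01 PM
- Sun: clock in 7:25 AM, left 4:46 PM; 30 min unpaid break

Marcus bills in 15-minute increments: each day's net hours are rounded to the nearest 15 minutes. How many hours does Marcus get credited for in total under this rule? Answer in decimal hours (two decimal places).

26.50 hours

Fri: 6:24 AM–4:47 PM = 10 h 23 min → rounds to 10 h 30 min
Sat: 6:53 AM–2:01 PM = 7 h 8 min → rounds to 7 h 15 min
Sun: 7:25 AM–4:46 PM = 9 h 21 min − 30 min = 8 h 51 min → rounds to 8 h 45 min
Total credited: 26 h 30 min.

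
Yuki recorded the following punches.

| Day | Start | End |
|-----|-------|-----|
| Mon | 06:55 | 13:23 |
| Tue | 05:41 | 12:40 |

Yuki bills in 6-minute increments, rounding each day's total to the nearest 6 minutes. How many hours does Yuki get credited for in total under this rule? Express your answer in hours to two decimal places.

13.50 hours

Mon: 06:55–13:23 = 6 h 28 min → rounds to 6 h 30 min
Tue: 05:41–12:40 = 6 h 59 min → rounds to 7 h 0 min
Total credited: 13 h 30 min.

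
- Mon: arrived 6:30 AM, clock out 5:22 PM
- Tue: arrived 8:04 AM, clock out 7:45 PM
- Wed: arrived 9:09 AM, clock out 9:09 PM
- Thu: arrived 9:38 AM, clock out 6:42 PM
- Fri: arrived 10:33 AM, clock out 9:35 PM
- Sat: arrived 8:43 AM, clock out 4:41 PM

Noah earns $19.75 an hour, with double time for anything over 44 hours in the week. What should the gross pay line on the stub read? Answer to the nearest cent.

Mon: 6:30 AM–5:22 PM = 10 h 52 min
Tue: 8:04 AM–7:45 PM = 11 h 41 min
Wed: 9:09 AM–9:09 PM = 12 h 0 min
Thu: 9:38 AM–6:42 PM = 9 h 4 min
Fri: 10:33 AM–9:35 PM = 11 h 2 min
Sat: 8:43 AM–4:41 PM = 7 h 58 min
Total worked: 62 h 37 min = 3757 min.
Regular 44 h 0 min = 2640 min at $19.75/h; overtime 18 h 37 min = 1117 min at $39.50/h.
Pay = (2640 × $19.75 + 1117 × $39.50) ÷ 60 = $1604.36.

$1604.36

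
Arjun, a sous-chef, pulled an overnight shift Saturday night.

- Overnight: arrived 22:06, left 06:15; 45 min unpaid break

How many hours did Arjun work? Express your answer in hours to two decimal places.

7.40 hours

Overnight: 22:06 → midnight = 1 h 54 min; midnight → 06:15 = 6 h 15 min; span 8 h 9 min; less 45 min break → 7 h 24 min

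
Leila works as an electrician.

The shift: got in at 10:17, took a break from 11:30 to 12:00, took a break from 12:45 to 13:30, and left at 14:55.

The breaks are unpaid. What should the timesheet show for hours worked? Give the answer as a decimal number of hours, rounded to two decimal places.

3.38 hours

The shift: 10:17–14:55 = 4 h 38 min; less 75 min break → 3 h 23 min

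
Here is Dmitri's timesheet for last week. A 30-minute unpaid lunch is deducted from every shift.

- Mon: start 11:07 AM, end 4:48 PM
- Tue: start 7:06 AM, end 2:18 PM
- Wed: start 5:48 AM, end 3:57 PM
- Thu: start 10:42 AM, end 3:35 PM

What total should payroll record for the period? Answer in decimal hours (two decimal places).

25.92 hours

Mon: 11:07 AM–4:48 PM = 5 h 41 min; less 30 min break → 5 h 11 min
Tue: 7:06 AM–2:18 PM = 7 h 12 min; less 30 min break → 6 h 42 min
Wed: 5:48 AM–3:57 PM = 10 h 9 min; less 30 min break → 9 h 39 min
Thu: 10:42 AM–3:35 PM = 4 h 53 min; less 30 min break → 4 h 23 min
Total: 5 h 11 min + 6 h 42 min + 9 h 39 min + 4 h 23 min = 25 h 55 min.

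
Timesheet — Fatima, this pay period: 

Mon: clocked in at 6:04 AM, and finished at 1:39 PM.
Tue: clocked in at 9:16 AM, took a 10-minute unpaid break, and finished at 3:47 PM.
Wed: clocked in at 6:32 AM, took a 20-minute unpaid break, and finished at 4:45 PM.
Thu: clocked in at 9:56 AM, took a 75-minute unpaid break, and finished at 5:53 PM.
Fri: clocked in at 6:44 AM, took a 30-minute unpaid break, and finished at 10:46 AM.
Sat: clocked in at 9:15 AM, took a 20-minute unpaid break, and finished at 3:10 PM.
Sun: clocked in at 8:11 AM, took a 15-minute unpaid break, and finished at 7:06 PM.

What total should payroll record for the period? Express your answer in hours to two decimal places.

50.30 hours

Mon: 6:04 AM–1:39 PM = 7 h 35 min
Tue: 9:16 AM–3:47 PM = 6 h 31 min; less 10 min break → 6 h 21 min
Wed: 6:32 AM–4:45 PM = 10 h 13 min; less 20 min break → 9 h 53 min
Thu: 9:56 AM–5:53 PM = 7 h 57 min; less 75 min break → 6 h 42 min
Fri: 6:44 AM–10:46 AM = 4 h 2 min; less 30 min break → 3 h 32 min
Sat: 9:15 AM–3:10 PM = 5 h 55 min; less 20 min break → 5 h 35 min
Sun: 8:11 AM–7:06 PM = 10 h 55 min; less 15 min break → 10 h 40 min
Total: 7 h 35 min + 6 h 21 min + 9 h 53 min + 6 h 42 min + 3 h 32 min + 5 h 35 min + 10 h 40 min = 50 h 18 min.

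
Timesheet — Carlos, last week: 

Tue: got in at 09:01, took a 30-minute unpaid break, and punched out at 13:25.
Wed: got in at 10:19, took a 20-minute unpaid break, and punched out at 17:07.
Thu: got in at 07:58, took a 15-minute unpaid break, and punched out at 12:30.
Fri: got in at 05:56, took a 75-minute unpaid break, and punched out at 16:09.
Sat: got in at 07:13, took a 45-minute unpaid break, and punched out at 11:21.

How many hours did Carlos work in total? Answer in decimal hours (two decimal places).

Tue: 09:01–13:25 = 4 h 24 min; less 30 min break → 3 h 54 min
Wed: 10:19–17:07 = 6 h 48 min; less 20 min break → 6 h 28 min
Thu: 07:58–12:30 = 4 h 32 min; less 15 min break → 4 h 17 min
Fri: 05:56–16:09 = 10 h 13 min; less 75 min break → 8 h 58 min
Sat: 07:13–11:21 = 4 h 8 min; less 45 min break → 3 h 23 min
Total: 3 h 54 min + 6 h 28 min + 4 h 17 min + 8 h 58 min + 3 h 23 min = 27 h 0 min.

27.00 hours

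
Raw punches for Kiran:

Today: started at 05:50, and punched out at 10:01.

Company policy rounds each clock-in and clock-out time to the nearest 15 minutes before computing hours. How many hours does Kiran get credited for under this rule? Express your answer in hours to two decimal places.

Today: in 05:50→05:45, out 10:01→10:00; 4 h 15 min

4.25 hours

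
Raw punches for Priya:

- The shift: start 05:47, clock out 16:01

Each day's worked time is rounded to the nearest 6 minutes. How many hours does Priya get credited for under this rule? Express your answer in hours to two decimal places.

The shift: 05:47–16:01 = 10 h 14 min → rounds to 10 h 12 min

10.20 hours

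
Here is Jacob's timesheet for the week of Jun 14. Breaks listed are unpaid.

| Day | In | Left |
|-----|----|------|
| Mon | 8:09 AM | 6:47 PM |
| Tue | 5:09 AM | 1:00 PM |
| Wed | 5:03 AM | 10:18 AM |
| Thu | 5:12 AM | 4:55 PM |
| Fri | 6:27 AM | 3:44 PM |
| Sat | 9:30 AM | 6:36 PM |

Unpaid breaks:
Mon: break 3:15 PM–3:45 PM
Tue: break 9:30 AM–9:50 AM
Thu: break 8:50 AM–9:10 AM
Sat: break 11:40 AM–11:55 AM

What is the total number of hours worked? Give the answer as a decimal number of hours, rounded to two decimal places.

Mon: 8:09 AM–6:47 PM = 10 h 38 min; less 30 min break → 10 h 8 min
Tue: 5:09 AM–1:00 PM = 7 h 51 min; less 20 min break → 7 h 31 min
Wed: 5:03 AM–10:18 AM = 5 h 15 min
Thu: 5:12 AM–4:55 PM = 11 h 43 min; less 20 min break → 11 h 23 min
Fri: 6:27 AM–3:44 PM = 9 h 17 min
Sat: 9:30 AM–6:36 PM = 9 h 6 min; less 15 min break → 8 h 51 min
Total: 10 h 8 min + 7 h 31 min + 5 h 15 min + 11 h 23 min + 9 h 17 min + 8 h 51 min = 52 h 25 min.

52.42 hours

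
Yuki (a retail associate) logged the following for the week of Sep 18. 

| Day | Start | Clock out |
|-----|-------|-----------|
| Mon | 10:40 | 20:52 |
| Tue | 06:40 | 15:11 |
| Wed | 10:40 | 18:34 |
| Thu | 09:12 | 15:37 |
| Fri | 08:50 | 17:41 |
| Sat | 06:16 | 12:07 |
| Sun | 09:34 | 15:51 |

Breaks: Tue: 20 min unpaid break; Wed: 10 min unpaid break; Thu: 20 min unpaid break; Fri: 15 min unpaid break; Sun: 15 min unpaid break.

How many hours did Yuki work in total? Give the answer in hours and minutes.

Mon: 10:40–20:52 = 10 h 12 min
Tue: 06:40–15:11 = 8 h 31 min; less 20 min break → 8 h 11 min
Wed: 10:40–18:34 = 7 h 54 min; less 10 min break → 7 h 44 min
Thu: 09:12–15:37 = 6 h 25 min; less 20 min break → 6 h 5 min
Fri: 08:50–17:41 = 8 h 51 min; less 15 min break → 8 h 36 min
Sat: 06:16–12:07 = 5 h 51 min
Sun: 09:34–15:51 = 6 h 17 min; less 15 min break → 6 h 2 min
Total: 10 h 12 min + 8 h 11 min + 7 h 44 min + 6 h 5 min + 8 h 36 min + 5 h 51 min + 6 h 2 min = 52 h 41 min.

52 h 41 min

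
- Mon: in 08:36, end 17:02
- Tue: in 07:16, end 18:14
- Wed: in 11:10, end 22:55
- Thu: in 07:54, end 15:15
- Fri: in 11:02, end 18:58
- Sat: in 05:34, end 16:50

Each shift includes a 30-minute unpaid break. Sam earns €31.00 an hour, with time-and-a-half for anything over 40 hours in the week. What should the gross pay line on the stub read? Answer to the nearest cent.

Mon: 08:36–17:02 = 8 h 26 min; less 30 min break → 7 h 56 min
Tue: 07:16–18:14 = 10 h 58 min; less 30 min break → 10 h 28 min
Wed: 11:10–22:55 = 11 h 45 min; less 30 min break → 11 h 15 min
Thu: 07:54–15:15 = 7 h 21 min; less 30 min break → 6 h 51 min
Fri: 11:02–18:58 = 7 h 56 min; less 30 min break → 7 h 26 min
Sat: 05:34–16:50 = 11 h 16 min; less 30 min break → 10 h 46 min
Total worked: 54 h 42 min = 3282 min.
Regular 40 h 0 min = 2400 min at €31.00/h; overtime 14 h 42 min = 882 min at €46.50/h.
Pay = (2400 × €31.00 + 882 × €46.50) ÷ 60 = €1923.55.

€1923.55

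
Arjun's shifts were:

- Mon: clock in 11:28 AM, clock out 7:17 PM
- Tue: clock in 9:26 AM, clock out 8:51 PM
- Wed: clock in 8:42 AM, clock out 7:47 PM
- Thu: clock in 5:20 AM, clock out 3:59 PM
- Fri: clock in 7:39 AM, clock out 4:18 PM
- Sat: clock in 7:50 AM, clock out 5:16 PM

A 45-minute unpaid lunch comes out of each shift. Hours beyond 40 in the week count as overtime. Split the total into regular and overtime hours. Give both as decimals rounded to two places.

Mon: 11:28 AM–7:17 PM = 7 h 49 min; less 45 min break → 7 h 4 min
Tue: 9:26 AM–8:51 PM = 11 h 25 min; less 45 min break → 10 h 40 min
Wed: 8:42 AM–7:47 PM = 11 h 5 min; less 45 min break → 10 h 20 min
Thu: 5:20 AM–3:59 PM = 10 h 39 min; less 45 min break → 9 h 54 min
Fri: 7:39 AM–4:18 PM = 8 h 39 min; less 45 min break → 7 h 54 min
Sat: 7:50 AM–5:16 PM = 9 h 26 min; less 45 min break → 8 h 41 min
Total worked: 54 h 33 min = 54.55 h.
Threshold 40 h → overtime 14 h 33 min, regular 40 h 0 min.

Regular 40.00 hours, overtime 14.55 hours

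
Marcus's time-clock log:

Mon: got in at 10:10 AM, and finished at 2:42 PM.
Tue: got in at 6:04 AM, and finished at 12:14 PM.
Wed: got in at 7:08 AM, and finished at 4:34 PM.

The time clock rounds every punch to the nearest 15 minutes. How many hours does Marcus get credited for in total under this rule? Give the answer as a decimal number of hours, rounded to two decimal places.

20.00 hours

Mon: in 10:10 AM→10:15 AM, out 2:42 PM→2:45 PM; 4 h 30 min
Tue: in 6:04 AM→6:00 AM, out 12:14 PM→12:15 PM; 6 h 15 min
Wed: in 7:08 AM→7:15 AM, out 4:34 PM→4:30 PM; 9 h 15 min
Total credited: 20 h 0 min.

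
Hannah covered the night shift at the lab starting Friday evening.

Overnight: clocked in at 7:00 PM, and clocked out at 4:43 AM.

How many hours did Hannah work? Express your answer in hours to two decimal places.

Overnight: 7:00 PM → midnight = 5 h 0 min; midnight → 4:43 AM = 4 h 43 min; span 9 h 43 min

9.72 hours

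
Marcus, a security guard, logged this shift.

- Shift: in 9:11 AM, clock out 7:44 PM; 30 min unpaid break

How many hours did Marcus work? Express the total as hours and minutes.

Shift: 9:11 AM–7:44 PM = 10 h 33 min; less 30 min break → 10 h 3 min

10 h 3 min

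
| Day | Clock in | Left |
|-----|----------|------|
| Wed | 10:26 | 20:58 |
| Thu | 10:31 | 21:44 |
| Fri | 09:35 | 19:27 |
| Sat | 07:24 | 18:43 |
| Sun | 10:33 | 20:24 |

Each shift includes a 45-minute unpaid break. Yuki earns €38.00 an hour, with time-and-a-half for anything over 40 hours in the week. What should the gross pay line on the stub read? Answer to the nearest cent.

Wed: 10:26–20:58 = 10 h 32 min; less 45 min break → 9 h 47 min
Thu: 10:31–21:44 = 11 h 13 min; less 45 min break → 10 h 28 min
Fri: 09:35–19:27 = 9 h 52 min; less 45 min break → 9 h 7 min
Sat: 07:24–18:43 = 11 h 19 min; less 45 min break → 10 h 34 min
Sun: 10:33–20:24 = 9 h 51 min; less 45 min break → 9 h 6 min
Total worked: 49 h 2 min = 2942 min.
Regular 40 h 0 min = 2400 min at €38.00/h; overtime 9 h 2 min = 542 min at €57.00/h.
Pay = (2400 × €38.00 + 542 × €57.00) ÷ 60 = €2034.90.

€2034.90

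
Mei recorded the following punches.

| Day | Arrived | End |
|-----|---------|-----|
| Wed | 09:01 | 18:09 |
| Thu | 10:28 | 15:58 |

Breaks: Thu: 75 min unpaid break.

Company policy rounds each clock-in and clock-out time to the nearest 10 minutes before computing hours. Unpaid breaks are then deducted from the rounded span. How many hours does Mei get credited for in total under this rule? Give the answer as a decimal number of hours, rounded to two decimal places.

13.42 hours

Wed: in 09:01→09:00, out 18:09→18:10; 9 h 10 min
Thu: in 10:28→10:30, out 15:58→16:00; 5 h 30 min − 75 min = 4 h 15 min
Total credited: 13 h 25 min.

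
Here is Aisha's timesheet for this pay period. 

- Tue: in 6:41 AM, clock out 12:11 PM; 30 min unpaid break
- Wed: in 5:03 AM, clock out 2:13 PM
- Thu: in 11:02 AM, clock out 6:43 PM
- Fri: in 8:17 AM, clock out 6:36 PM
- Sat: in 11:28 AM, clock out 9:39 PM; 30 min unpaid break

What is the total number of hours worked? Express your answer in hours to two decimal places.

41.85 hours

Tue: 6:41 AM–12:11 PM = 5 h 30 min; less 30 min break → 5 h 0 min
Wed: 5:03 AM–2:13 PM = 9 h 10 min
Thu: 11:02 AM–6:43 PM = 7 h 41 min
Fri: 8:17 AM–6:36 PM = 10 h 19 min
Sat: 11:28 AM–9:39 PM = 10 h 11 min; less 30 min break → 9 h 41 min
Total: 5 h 0 min + 9 h 10 min + 7 h 41 min + 10 h 19 min + 9 h 41 min = 41 h 51 min.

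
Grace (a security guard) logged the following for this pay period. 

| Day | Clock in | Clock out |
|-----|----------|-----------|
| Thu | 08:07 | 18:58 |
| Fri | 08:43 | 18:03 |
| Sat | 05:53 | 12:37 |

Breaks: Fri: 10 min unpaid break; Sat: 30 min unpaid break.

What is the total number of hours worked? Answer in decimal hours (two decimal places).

26.25 hours

Thu: 08:07–18:58 = 10 h 51 min
Fri: 08:43–18:03 = 9 h 20 min; less 10 min break → 9 h 10 min
Sat: 05:53–12:37 = 6 h 44 min; less 30 min break → 6 h 14 min
Total: 10 h 51 min + 9 h 10 min + 6 h 14 min = 26 h 15 min.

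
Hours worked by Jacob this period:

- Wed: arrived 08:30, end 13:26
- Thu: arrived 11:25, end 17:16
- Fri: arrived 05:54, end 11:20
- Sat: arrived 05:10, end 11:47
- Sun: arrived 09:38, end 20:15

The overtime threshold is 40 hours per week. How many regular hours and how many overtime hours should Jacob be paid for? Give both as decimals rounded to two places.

Regular 33.45 hours, overtime 0.00 hours

Wed: 08:30–13:26 = 4 h 56 min
Thu: 11:25–17:16 = 5 h 51 min
Fri: 05:54–11:20 = 5 h 26 min
Sat: 05:10–11:47 = 6 h 37 min
Sun: 09:38–20:15 = 10 h 37 min
Total worked: 33 h 27 min = 33.45 h.
Threshold 40 h → overtime 0 h 0 min, regular 33 h 27 min.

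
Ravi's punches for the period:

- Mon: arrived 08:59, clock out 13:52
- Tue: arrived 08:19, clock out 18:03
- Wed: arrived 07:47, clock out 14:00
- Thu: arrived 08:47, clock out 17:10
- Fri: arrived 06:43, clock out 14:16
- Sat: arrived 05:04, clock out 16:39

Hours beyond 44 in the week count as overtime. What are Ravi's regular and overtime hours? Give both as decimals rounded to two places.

Regular 44.00 hours, overtime 4.35 hours

Mon: 08:59–13:52 = 4 h 53 min
Tue: 08:19–18:03 = 9 h 44 min
Wed: 07:47–14:00 = 6 h 13 min
Thu: 08:47–17:10 = 8 h 23 min
Fri: 06:43–14:16 = 7 h 33 min
Sat: 05:04–16:39 = 11 h 35 min
Total worked: 48 h 21 min = 48.35 h.
Threshold 44 h → overtime 4 h 21 min, regular 44 h 0 min.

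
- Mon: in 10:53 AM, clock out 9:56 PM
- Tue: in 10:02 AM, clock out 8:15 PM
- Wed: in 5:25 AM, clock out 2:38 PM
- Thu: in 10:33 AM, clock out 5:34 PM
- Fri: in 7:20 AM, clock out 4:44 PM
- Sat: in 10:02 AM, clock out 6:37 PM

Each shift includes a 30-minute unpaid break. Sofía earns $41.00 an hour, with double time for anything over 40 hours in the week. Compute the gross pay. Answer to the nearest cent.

$2663.63

Mon: 10:53 AM–9:56 PM = 11 h 3 min; less 30 min break → 10 h 33 min
Tue: 10:02 AM–8:15 PM = 10 h 13 min; less 30 min break → 9 h 43 min
Wed: 5:25 AM–2:38 PM = 9 h 13 min; less 30 min break → 8 h 43 min
Thu: 10:33 AM–5:34 PM = 7 h 1 min; less 30 min break → 6 h 31 min
Fri: 7:20 AM–4:44 PM = 9 h 24 min; less 30 min break → 8 h 54 min
Sat: 10:02 AM–6:37 PM = 8 h 35 min; less 30 min break → 8 h 5 min
Total worked: 52 h 29 min = 3149 min.
Regular 40 h 0 min = 2400 min at $41.00/h; overtime 12 h 29 min = 749 min at $82.00/h.
Pay = (2400 × $41.00 + 749 × $82.00) ÷ 60 = $2663.63.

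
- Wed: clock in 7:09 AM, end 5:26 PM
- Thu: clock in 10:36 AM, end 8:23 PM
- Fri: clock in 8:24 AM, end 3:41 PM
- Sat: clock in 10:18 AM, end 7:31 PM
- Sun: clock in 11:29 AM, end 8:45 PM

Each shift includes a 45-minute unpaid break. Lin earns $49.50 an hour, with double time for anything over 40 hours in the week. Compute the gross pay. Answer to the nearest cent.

Wed: 7:09 AM–5:26 PM = 10 h 17 min; less 45 min break → 9 h 32 min
Thu: 10:36 AM–8:23 PM = 9 h 47 min; less 45 min break → 9 h 2 min
Fri: 8:24 AM–3:41 PM = 7 h 17 min; less 45 min break → 6 h 32 min
Sat: 10:18 AM–7:31 PM = 9 h 13 min; less 45 min break → 8 h 28 min
Sun: 11:29 AM–8:45 PM = 9 h 16 min; less 45 min break → 8 h 31 min
Total worked: 42 h 5 min = 2525 min.
Regular 40 h 0 min = 2400 min at $49.50/h; overtime 2 h 5 min = 125 min at $99.00/h.
Pay = (2400 × $49.50 + 125 × $99.00) ÷ 60 = $2186.25.

$2186.25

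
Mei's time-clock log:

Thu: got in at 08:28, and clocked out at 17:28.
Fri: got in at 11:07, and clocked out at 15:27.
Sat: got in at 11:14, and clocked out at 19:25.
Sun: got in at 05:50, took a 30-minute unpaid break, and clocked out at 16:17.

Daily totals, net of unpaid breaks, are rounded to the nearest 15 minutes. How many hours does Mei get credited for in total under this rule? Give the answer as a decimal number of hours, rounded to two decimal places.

31.50 hours

Thu: 08:28–17:28 = 9 h 0 min → rounds to 9 h 0 min
Fri: 11:07–15:27 = 4 h 20 min → rounds to 4 h 15 min
Sat: 11:14–19:25 = 8 h 11 min → rounds to 8 h 15 min
Sun: 05:50–16:17 = 10 h 27 min − 30 min = 9 h 57 min → rounds to 10 h 0 min
Total credited: 31 h 30 min.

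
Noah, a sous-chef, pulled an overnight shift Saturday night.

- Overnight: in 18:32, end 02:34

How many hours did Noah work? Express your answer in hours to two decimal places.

Overnight: 18:32 → midnight = 5 h 28 min; midnight → 02:34 = 2 h 34 min; span 8 h 2 min

8.03 hours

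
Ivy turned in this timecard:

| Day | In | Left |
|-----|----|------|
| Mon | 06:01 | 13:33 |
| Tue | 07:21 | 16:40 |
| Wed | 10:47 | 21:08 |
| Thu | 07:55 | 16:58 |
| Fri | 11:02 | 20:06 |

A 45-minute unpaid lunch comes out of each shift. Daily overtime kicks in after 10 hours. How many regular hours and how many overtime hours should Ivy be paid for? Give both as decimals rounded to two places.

Regular 41.57 hours, overtime 0.00 hours

Mon: 06:01–13:33 = 7 h 32 min; less 45 min break → 6 h 47 min
Tue: 07:21–16:40 = 9 h 19 min; less 45 min break → 8 h 34 min
Wed: 10:47–21:08 = 10 h 21 min; less 45 min break → 9 h 36 min
Thu: 07:55–16:58 = 9 h 3 min; less 45 min break → 8 h 18 min
Fri: 11:02–20:06 = 9 h 4 min; less 45 min break → 8 h 19 min
Mon reg 6 h 47 min / OT 0 h 0 min; Tue reg 8 h 34 min / OT 0 h 0 min; Wed reg 9 h 36 min / OT 0 h 0 min; Thu reg 8 h 18 min / OT 0 h 0 min; Fri reg 8 h 19 min / OT 0 h 0 min.
Totals: regular 41 h 34 min, overtime 0 h 0 min.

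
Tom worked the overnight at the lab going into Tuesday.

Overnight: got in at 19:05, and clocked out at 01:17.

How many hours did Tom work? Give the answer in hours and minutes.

6 h 12 min

Overnight: 19:05 → midnight = 4 h 55 min; midnight → 01:17 = 1 h 17 min; span 6 h 12 min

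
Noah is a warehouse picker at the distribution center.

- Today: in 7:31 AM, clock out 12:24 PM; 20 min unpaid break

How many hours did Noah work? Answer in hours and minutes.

4 h 33 min

Today: 7:31 AM–12:24 PM = 4 h 53 min; less 20 min break → 4 h 33 min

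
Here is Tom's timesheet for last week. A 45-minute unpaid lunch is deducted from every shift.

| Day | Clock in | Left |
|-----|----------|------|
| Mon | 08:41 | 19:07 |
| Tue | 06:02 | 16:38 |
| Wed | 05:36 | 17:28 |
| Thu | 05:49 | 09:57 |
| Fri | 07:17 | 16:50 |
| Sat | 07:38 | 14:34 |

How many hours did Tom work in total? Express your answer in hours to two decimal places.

49.02 hours

Mon: 08:41–19:07 = 10 h 26 min; less 45 min break → 9 h 41 min
Tue: 06:02–16:38 = 10 h 36 min; less 45 min break → 9 h 51 min
Wed: 05:36–17:28 = 11 h 52 min; less 45 min break → 11 h 7 min
Thu: 05:49–09:57 = 4 h 8 min; less 45 min break → 3 h 23 min
Fri: 07:17–16:50 = 9 h 33 min; less 45 min break → 8 h 48 min
Sat: 07:38–14:34 = 6 h 56 min; less 45 min break → 6 h 11 min
Total: 9 h 41 min + 9 h 51 min + 11 h 7 min + 3 h 23 min + 8 h 48 min + 6 h 11 min = 49 h 1 min.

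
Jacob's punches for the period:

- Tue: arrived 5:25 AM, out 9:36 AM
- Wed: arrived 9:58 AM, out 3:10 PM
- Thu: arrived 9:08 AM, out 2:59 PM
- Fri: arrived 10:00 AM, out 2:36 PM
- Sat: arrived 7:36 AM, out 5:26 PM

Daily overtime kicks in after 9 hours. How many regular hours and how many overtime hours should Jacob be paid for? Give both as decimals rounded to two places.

Tue: 5:25 AM–9:36 AM = 4 h 11 min
Wed: 9:58 AM–3:10 PM = 5 h 12 min
Thu: 9:08 AM–2:59 PM = 5 h 51 min
Fri: 10:00 AM–2:36 PM = 4 h 36 min
Sat: 7:36 AM–5:26 PM = 9 h 50 min
Tue reg 4 h 11 min / OT 0 h 0 min; Wed reg 5 h 12 min / OT 0 h 0 min; Thu reg 5 h 51 min / OT 0 h 0 min; Fri reg 4 h 36 min / OT 0 h 0 min; Sat reg 9 h 0 min / OT 0 h 50 min.
Totals: regular 28 h 50 min, overtime 0 h 50 min.

Regular 28.83 hours, overtime 0.83 hours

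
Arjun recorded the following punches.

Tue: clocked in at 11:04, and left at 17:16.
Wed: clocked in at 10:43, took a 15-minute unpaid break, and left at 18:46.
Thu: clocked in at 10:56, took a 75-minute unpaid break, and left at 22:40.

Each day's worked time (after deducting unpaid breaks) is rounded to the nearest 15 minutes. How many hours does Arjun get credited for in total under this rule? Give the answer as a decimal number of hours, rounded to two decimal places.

Tue: 11:04–17:16 = 6 h 12 min → rounds to 6 h 15 min
Wed: 10:43–18:46 = 8 h 3 min − 15 min = 7 h 48 min → rounds to 7 h 45 min
Thu: 10:56–22:40 = 11 h 44 min − 75 min = 10 h 29 min → rounds to 10 h 30 min
Total credited: 24 h 30 min.

24.50 hours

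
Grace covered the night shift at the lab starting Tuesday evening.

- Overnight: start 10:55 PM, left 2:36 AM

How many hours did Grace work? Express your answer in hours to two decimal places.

3.68 hours

Overnight: 10:55 PM → midnight = 1 h 5 min; midnight → 2:36 AM = 2 h 36 min; span 3 h 41 min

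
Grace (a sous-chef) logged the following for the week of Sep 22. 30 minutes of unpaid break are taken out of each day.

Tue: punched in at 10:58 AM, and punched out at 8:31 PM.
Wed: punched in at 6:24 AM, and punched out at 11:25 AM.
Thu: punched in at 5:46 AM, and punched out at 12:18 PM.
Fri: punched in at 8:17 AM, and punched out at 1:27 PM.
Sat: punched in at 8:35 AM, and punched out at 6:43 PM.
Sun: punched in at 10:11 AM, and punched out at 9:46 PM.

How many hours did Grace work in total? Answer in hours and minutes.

44 h 59 min

Tue: 10:58 AM–8:31 PM = 9 h 33 min; less 30 min break → 9 h 3 min
Wed: 6:24 AM–11:25 AM = 5 h 1 min; less 30 min break → 4 h 31 min
Thu: 5:46 AM–12:18 PM = 6 h 32 min; less 30 min break → 6 h 2 min
Fri: 8:17 AM–1:27 PM = 5 h 10 min; less 30 min break → 4 h 40 min
Sat: 8:35 AM–6:43 PM = 10 h 8 min; less 30 min break → 9 h 38 min
Sun: 10:11 AM–9:46 PM = 11 h 35 min; less 30 min break → 11 h 5 min
Total: 9 h 3 min + 4 h 31 min + 6 h 2 min + 4 h 40 min + 9 h 38 min + 11 h 5 min = 44 h 59 min.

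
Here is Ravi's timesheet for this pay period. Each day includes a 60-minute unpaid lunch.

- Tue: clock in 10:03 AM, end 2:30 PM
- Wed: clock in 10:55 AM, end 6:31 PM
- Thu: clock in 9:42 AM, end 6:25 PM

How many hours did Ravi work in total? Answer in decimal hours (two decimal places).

17.77 hours

Tue: 10:03 AM–2:30 PM = 4 h 27 min; less 60 min break → 3 h 27 min
Wed: 10:55 AM–6:31 PM = 7 h 36 min; less 60 min break → 6 h 36 min
Thu: 9:42 AM–6:25 PM = 8 h 43 min; less 60 min break → 7 h 43 min
Total: 3 h 27 min + 6 h 36 min + 7 h 43 min = 17 h 46 min.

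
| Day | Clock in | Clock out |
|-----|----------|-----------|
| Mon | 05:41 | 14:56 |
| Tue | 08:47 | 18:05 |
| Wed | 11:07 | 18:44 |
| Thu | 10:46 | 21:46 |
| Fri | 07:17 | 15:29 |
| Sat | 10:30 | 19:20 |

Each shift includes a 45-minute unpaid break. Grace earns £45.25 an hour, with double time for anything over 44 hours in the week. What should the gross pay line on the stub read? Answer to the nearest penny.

Mon: 05:41–14:56 = 9 h 15 min; less 45 min break → 8 h 30 min
Tue: 08:47–18:05 = 9 h 18 min; less 45 min break → 8 h 33 min
Wed: 11:07–18:44 = 7 h 37 min; less 45 min break → 6 h 52 min
Thu: 10:46–21:46 = 11 h 0 min; less 45 min break → 10 h 15 min
Fri: 07:17–15:29 = 8 h 12 min; less 45 min break → 7 h 27 min
Sat: 10:30–19:20 = 8 h 50 min; less 45 min break → 8 h 5 min
Total worked: 49 h 42 min = 2982 min.
Regular 44 h 0 min = 2640 min at £45.25/h; overtime 5 h 42 min = 342 min at £90.50/h.
Pay = (2640 × £45.25 + 342 × £90.50) ÷ 60 = £2506.85.

£2506.85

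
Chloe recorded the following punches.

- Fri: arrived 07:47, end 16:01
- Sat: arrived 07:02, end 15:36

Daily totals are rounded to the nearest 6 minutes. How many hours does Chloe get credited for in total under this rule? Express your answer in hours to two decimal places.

Fri: 07:47–16:01 = 8 h 14 min → rounds to 8 h 12 min
Sat: 07:02–15:36 = 8 h 34 min → rounds to 8 h 36 min
Total credited: 16 h 48 min.

16.80 hours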